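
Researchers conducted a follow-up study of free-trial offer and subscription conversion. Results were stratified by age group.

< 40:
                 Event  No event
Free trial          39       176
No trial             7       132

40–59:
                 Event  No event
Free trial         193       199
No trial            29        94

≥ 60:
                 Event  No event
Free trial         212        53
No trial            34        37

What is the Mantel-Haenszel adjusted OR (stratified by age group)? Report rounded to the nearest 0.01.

3.65

OR_MH = Σ(aᵢdᵢ/nᵢ) / Σ(bᵢcᵢ/nᵢ), where nᵢ is the stratum total.
Stratum 1 (< 40): n = 354; a·d/n = 39·132/354 = 14.5424; b·c/n = 176·7/354 = 3.4802
Stratum 2 (40–59): n = 515; a·d/n = 193·94/515 = 35.2272; b·c/n = 199·29/515 = 11.2058
Stratum 3 (≥ 60): n = 336; a·d/n = 212·37/336 = 23.3452; b·c/n = 53·34/336 = 5.3631
OR_MH = (14.5424 + 35.2272 + 23.3452) / (3.4802 + 11.2058 + 5.3631) = 73.1148 / 20.0491 = 3.64678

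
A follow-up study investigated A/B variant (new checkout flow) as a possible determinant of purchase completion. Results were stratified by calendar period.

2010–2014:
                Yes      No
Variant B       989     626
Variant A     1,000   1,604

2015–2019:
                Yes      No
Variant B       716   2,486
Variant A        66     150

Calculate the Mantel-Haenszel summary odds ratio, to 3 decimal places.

OR_MH = Σ(aᵢdᵢ/nᵢ) / Σ(bᵢcᵢ/nᵢ), where nᵢ is the stratum total.
Stratum 1 (2010–2014): n = 4219; a·d/n = 989·1604/4219 = 376.0028; b·c/n = 626·1000/4219 = 148.3764
Stratum 2 (2015–2019): n = 3418; a·d/n = 716·150/3418 = 31.4219; b·c/n = 2486·66/3418 = 48.0035
OR_MH = (376.0028 + 31.4219) / (148.3764 + 48.0035) = 407.4247 / 196.3799 = 2.07468

2.075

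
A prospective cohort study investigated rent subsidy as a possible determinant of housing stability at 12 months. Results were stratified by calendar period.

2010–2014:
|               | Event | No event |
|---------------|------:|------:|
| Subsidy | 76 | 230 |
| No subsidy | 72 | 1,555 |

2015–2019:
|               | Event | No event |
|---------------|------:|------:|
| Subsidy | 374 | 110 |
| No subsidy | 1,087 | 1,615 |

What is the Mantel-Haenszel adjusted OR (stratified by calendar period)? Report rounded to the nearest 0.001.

5.439

OR_MH = Σ(aᵢdᵢ/nᵢ) / Σ(bᵢcᵢ/nᵢ), where nᵢ is the stratum total.
Stratum 1 (2010–2014): n = 1933; a·d/n = 76·1555/1933 = 61.1381; b·c/n = 230·72/1933 = 8.5670
Stratum 2 (2015–2019): n = 3186; a·d/n = 374·1615/3186 = 189.5825; b·c/n = 110·1087/3186 = 37.5298
OR_MH = (61.1381 + 189.5825) / (8.5670 + 37.5298) = 250.7207 / 46.0968 = 5.43900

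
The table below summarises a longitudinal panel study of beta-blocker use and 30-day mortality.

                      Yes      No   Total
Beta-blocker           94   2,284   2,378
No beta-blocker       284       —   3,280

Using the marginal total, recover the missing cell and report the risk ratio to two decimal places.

The missing cell is in the unexposed row: 3280 − 284 = 2996.
So a = 94, b = 2284, c = 284, d = 2996.
RR = [a/(a+b)] / [c/(c+d)] = (94/2378) / (284/3280) = 0.03953/0.08659 = 0.45653

0.46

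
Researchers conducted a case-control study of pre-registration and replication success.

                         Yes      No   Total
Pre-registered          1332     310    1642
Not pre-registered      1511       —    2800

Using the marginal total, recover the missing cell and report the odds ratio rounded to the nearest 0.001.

The missing cell is in the unexposed row: 2800 − 1511 = 1289.
So a = 1332, b = 310, c = 1511, d = 1289.
OR = (a·d)/(b·c) = (1332 × 1289) / (310 × 1511) = 1716948 / 468410 = 3.66548

3.665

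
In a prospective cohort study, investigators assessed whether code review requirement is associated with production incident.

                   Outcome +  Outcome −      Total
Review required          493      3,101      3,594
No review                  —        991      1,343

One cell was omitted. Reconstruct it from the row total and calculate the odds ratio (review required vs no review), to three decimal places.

The missing cell is in the unexposed row: 1343 − 991 = 352.
So a = 493, b = 3101, c = 352, d = 991.
OR = (a·d)/(b·c) = (493 × 991) / (3101 × 352) = 488563 / 1091552 = 0.44759

0.448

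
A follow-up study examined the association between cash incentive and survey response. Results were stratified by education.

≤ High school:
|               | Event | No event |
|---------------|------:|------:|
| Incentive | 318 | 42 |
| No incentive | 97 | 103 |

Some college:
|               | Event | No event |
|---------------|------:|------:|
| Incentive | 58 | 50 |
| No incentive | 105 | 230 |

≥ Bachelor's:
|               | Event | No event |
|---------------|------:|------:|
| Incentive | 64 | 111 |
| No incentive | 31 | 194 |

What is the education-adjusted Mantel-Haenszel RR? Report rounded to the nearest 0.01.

RR_MH = Σ(aᵢ·n₀ᵢ/nᵢ) / Σ(cᵢ·n₁ᵢ/nᵢ), with n₁ᵢ = aᵢ+bᵢ (exposed), n₀ᵢ = cᵢ+dᵢ (unexposed), nᵢ = n₁ᵢ+n₀ᵢ.
Stratum 1 (≤ High school): n₁ = 360, n₀ = 200, n = 560; a·n₀/n = 318·200/560 = 113.5714; c·n₁/n = 97·360/560 = 62.3571
Stratum 2 (Some college): n₁ = 108, n₀ = 335, n = 443; a·n₀/n = 58·335/443 = 43.8600; c·n₁/n = 105·108/443 = 25.5982
Stratum 3 (≥ Bachelor's): n₁ = 175, n₀ = 225, n = 400; a·n₀/n = 64·225/400 = 36.0000; c·n₁/n = 31·175/400 = 13.5625
RR_MH = (113.5714 + 43.8600 + 36.0000) / (62.3571 + 25.5982 + 13.5625) = 193.4315 / 101.5178 = 1.90539

1.91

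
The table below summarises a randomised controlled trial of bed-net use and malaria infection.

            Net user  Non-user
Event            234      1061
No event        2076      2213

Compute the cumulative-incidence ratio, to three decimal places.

0.313

Reading the table with exposure as columns: a = 234 (Net user, case), b = 2076 (Net user, non-case), c = 1061 (Non-user, case), d = 2213.
Risk in exposed = 234/2310 = 0.10130; risk in unexposed = 1061/3274 = 0.32407.
RR = 0.10130 / 0.32407 = 0.31258
The risk is 69% lower among the exposed than among the unexposed.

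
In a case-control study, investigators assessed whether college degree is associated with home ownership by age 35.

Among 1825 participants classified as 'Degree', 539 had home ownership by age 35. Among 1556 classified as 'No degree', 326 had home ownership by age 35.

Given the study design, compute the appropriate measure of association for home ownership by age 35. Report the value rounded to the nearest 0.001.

From the description: a = 539, b = 1286, c = 326, d = 1230.
This is a case-control study: participants were sampled on outcome status, so risks in the source population cannot be estimated directly — relative risk is not valid here. The odds ratio is the appropriate measure.
OR = (a·d)/(b·c) = (539 × 1230) / (1286 × 326) = 662970 / 419236 = 1.58138

1.581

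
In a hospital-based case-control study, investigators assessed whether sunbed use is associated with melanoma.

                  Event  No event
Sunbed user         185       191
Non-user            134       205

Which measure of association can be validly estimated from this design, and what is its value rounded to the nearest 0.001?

1.482

Cells: a = 185, b = 191, c = 134, d = 205.
This is a hospital-based case-control study: participants were sampled on outcome status, so risks in the source population cannot be estimated directly — relative risk is not valid here. The odds ratio is the appropriate measure.
OR = (a·d)/(b·c) = (185 × 205) / (191 × 134) = 37925 / 25594 = 1.48179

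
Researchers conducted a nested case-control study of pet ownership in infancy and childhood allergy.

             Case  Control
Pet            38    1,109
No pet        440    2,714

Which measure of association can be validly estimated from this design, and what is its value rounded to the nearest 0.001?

Cells: a = 38, b = 1109, c = 440, d = 2714.
This is a nested case-control study: participants were sampled on outcome status, so risks in the source population cannot be estimated directly — relative risk is not valid here. The odds ratio is the appropriate measure.
OR = (a·d)/(b·c) = (38 × 2714) / (1109 × 440) = 103132 / 487960 = 0.21135

0.211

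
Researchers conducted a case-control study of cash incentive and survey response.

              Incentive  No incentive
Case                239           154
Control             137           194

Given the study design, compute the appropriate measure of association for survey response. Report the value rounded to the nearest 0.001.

Reading the table with exposure as columns: a = 239 (Incentive, case), b = 137 (Incentive, non-case), c = 154 (No incentive, case), d = 194.
This is a case-control study: participants were sampled on outcome status, so risks in the source population cannot be estimated directly — relative risk is not valid here. The odds ratio is the appropriate measure.
OR = (a·d)/(b·c) = (239 × 194) / (137 × 154) = 46366 / 21098 = 2.19765

2.198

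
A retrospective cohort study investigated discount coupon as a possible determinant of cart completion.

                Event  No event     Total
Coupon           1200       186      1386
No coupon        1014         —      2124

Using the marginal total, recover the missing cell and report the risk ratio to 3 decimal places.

The missing cell is in the unexposed row: 2124 − 1014 = 1110.
So a = 1200, b = 186, c = 1014, d = 1110.
RR = [a/(a+b)] / [c/(c+d)] = (1200/1386) / (1014/2124) = 0.86580/0.47740 = 1.81357

1.814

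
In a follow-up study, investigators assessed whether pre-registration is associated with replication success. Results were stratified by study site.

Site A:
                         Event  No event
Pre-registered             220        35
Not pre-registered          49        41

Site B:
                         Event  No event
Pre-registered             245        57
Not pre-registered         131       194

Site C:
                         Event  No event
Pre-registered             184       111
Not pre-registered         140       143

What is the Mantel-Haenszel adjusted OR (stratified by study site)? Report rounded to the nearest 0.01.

3.37

OR_MH = Σ(aᵢdᵢ/nᵢ) / Σ(bᵢcᵢ/nᵢ), where nᵢ is the stratum total.
Stratum 1 (Site A): n = 345; a·d/n = 220·41/345 = 26.1449; b·c/n = 35·49/345 = 4.9710
Stratum 2 (Site B): n = 627; a·d/n = 245·194/627 = 75.8054; b·c/n = 57·131/627 = 11.9091
Stratum 3 (Site C): n = 578; a·d/n = 184·143/578 = 45.5225; b·c/n = 111·140/578 = 26.8858
OR_MH = (26.1449 + 75.8054 + 45.5225) / (4.9710 + 11.9091 + 26.8858) = 147.4728 / 43.7659 = 3.36958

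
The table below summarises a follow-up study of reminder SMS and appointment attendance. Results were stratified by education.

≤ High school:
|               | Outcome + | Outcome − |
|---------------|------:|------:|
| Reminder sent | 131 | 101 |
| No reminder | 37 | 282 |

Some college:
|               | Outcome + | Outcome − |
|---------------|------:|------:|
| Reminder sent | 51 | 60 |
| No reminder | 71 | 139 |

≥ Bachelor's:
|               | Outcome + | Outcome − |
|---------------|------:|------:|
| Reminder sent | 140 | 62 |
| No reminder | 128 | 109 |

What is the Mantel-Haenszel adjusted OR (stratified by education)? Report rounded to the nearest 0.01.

OR_MH = Σ(aᵢdᵢ/nᵢ) / Σ(bᵢcᵢ/nᵢ), where nᵢ is the stratum total.
Stratum 1 (≤ High school): n = 551; a·d/n = 131·282/551 = 67.0454; b·c/n = 101·37/551 = 6.7822
Stratum 2 (Some college): n = 321; a·d/n = 51·139/321 = 22.0841; b·c/n = 60·71/321 = 13.2710
Stratum 3 (≥ Bachelor's): n = 439; a·d/n = 140·109/439 = 34.7608; b·c/n = 62·128/439 = 18.0774
OR_MH = (67.0454 + 22.0841 + 34.7608) / (6.7822 + 13.2710 + 18.0774) = 123.8903 / 38.1307 = 3.24910

3.25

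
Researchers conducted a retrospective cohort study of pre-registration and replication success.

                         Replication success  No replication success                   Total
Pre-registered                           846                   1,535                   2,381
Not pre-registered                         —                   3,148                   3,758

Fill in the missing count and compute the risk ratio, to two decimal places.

2.19

The missing cell is in the unexposed row: 3758 − 3148 = 610.
So a = 846, b = 1535, c = 610, d = 3148.
RR = [a/(a+b)] / [c/(c+d)] = (846/2381) / (610/3758) = 0.35531/0.16232 = 2.18896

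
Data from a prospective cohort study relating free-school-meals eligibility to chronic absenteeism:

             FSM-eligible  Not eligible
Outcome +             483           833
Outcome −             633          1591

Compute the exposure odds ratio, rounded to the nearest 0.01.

Reading the table with exposure as columns: a = 483 (FSM-eligible, case), b = 633 (FSM-eligible, non-case), c = 833 (Not eligible, case), d = 1591.
OR = (a·d)/(b·c) = (483 × 1591) / (633 × 833) = 768453 / 527289 = 1.45737
The odds of chronic absenteeism are about 1.46 times as high in the fsm-eligible group.

1.46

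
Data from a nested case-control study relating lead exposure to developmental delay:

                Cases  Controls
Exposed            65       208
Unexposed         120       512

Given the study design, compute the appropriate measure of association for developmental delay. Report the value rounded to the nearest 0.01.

1.33

Cells: a = 65, b = 208, c = 120, d = 512.
This is a nested case-control study: participants were sampled on outcome status, so risks in the source population cannot be estimated directly — relative risk is not valid here. The odds ratio is the appropriate measure.
OR = (a·d)/(b·c) = (65 × 512) / (208 × 120) = 33280 / 24960 = 1.33333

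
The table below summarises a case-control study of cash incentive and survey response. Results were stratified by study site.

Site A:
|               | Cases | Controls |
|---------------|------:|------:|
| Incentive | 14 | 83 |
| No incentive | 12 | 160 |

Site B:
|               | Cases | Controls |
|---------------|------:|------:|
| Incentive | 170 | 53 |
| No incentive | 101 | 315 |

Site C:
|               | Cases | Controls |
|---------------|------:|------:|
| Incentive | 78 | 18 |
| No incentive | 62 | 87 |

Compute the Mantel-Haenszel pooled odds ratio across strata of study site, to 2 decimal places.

OR_MH = Σ(aᵢdᵢ/nᵢ) / Σ(bᵢcᵢ/nᵢ), where nᵢ is the stratum total.
Stratum 1 (Site A): n = 269; a·d/n = 14·160/269 = 8.3271; b·c/n = 83·12/269 = 3.7026
Stratum 2 (Site B): n = 639; a·d/n = 170·315/639 = 83.8028; b·c/n = 53·101/639 = 8.3772
Stratum 3 (Site C): n = 245; a·d/n = 78·87/245 = 27.6980; b·c/n = 18·62/245 = 4.5551
OR_MH = (8.3271 + 83.8028 + 27.6980) / (3.7026 + 8.3772 + 4.5551) = 119.8279 / 16.6349 = 7.20342

7.20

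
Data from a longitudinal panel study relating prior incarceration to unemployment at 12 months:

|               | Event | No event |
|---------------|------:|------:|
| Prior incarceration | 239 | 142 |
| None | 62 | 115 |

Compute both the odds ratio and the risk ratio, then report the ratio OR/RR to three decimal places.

Cells: a = 239, b = 142, c = 62, d = 115.
OR = (239·115)/(142·62) = 27485/8804 = 3.12188
Risk in exposed = 239/381 = 0.62730; risk in unexposed = 62/177 = 0.35028; RR = 1.79083
OR/RR = 3.12188 / 1.79083 = 1.74326
The outcome is not rare, so the OR lies further from 1 than the RR.

1.743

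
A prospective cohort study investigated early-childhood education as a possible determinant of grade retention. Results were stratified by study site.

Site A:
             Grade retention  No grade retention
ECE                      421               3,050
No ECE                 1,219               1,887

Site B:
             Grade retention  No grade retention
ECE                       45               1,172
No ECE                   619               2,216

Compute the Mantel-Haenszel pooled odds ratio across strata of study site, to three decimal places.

0.195

OR_MH = Σ(aᵢdᵢ/nᵢ) / Σ(bᵢcᵢ/nᵢ), where nᵢ is the stratum total.
Stratum 1 (Site A): n = 6577; a·d/n = 421·1887/6577 = 120.7887; b·c/n = 3050·1219/6577 = 565.2957
Stratum 2 (Site B): n = 4052; a·d/n = 45·2216/4052 = 24.6101; b·c/n = 1172·619/4052 = 179.0395
OR_MH = (120.7887 + 24.6101) / (565.2957 + 179.0395) = 145.3987 / 744.3352 = 0.19534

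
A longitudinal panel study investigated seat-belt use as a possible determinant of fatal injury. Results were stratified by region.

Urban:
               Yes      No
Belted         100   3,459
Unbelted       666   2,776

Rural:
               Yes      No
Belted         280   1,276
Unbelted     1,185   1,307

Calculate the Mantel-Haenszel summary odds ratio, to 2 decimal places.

OR_MH = Σ(aᵢdᵢ/nᵢ) / Σ(bᵢcᵢ/nᵢ), where nᵢ is the stratum total.
Stratum 1 (Urban): n = 7001; a·d/n = 100·2776/7001 = 39.6515; b·c/n = 3459·666/7001 = 329.0521
Stratum 2 (Rural): n = 4048; a·d/n = 280·1307/4048 = 90.4051; b·c/n = 1276·1185/4048 = 373.5326
OR_MH = (39.6515 + 90.4051) / (329.0521 + 373.5326) = 130.0566 / 702.5847 = 0.18511

0.19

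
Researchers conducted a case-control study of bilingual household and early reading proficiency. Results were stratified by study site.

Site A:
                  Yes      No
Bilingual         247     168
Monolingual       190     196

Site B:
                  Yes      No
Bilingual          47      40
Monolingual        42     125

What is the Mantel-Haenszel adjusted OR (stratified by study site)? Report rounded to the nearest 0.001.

1.799

OR_MH = Σ(aᵢdᵢ/nᵢ) / Σ(bᵢcᵢ/nᵢ), where nᵢ is the stratum total.
Stratum 1 (Site A): n = 801; a·d/n = 247·196/801 = 60.4395; b·c/n = 168·190/801 = 39.8502
Stratum 2 (Site B): n = 254; a·d/n = 47·125/254 = 23.1299; b·c/n = 40·42/254 = 6.6142
OR_MH = (60.4395 + 23.1299) / (39.8502 + 6.6142) = 83.5694 / 46.4644 = 1.79857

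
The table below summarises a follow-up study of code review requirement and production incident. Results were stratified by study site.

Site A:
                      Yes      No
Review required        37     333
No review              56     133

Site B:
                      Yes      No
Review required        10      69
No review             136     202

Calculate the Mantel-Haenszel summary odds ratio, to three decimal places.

0.244

OR_MH = Σ(aᵢdᵢ/nᵢ) / Σ(bᵢcᵢ/nᵢ), where nᵢ is the stratum total.
Stratum 1 (Site A): n = 559; a·d/n = 37·133/559 = 8.8032; b·c/n = 333·56/559 = 33.3596
Stratum 2 (Site B): n = 417; a·d/n = 10·202/417 = 4.8441; b·c/n = 69·136/417 = 22.5036
OR_MH = (8.8032 + 4.8441) / (33.3596 + 22.5036) = 13.6473 / 55.8632 = 0.24430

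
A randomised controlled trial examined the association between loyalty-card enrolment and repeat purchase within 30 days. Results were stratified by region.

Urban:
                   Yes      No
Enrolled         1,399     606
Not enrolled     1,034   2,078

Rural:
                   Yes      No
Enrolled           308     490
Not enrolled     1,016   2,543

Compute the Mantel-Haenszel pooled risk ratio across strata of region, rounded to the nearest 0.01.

1.86

RR_MH = Σ(aᵢ·n₀ᵢ/nᵢ) / Σ(cᵢ·n₁ᵢ/nᵢ), with n₁ᵢ = aᵢ+bᵢ (exposed), n₀ᵢ = cᵢ+dᵢ (unexposed), nᵢ = n₁ᵢ+n₀ᵢ.
Stratum 1 (Urban): n₁ = 2005, n₀ = 3112, n = 5117; a·n₀/n = 1399·3112/5117 = 850.8282; c·n₁/n = 1034·2005/5117 = 405.1534
Stratum 2 (Rural): n₁ = 798, n₀ = 3559, n = 4357; a·n₀/n = 308·3559/4357 = 251.5887; c·n₁/n = 1016·798/4357 = 186.0840
RR_MH = (850.8282 + 251.5887) / (405.1534 + 186.0840) = 1102.4169 / 591.2374 = 1.86459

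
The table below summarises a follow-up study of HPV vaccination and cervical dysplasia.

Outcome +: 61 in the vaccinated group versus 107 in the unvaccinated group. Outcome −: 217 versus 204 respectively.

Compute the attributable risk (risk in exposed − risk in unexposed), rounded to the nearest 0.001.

-0.125

From the description: a = 61, b = 217, c = 107, d = 204.
Risk in exposed = 61/278 = 0.219424; risk in unexposed = 107/311 = 0.344051.
Risk difference = 0.219424 − 0.344051 = -0.124627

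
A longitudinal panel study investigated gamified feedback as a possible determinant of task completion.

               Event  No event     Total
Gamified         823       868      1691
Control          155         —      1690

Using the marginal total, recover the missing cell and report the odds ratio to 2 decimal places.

The missing cell is in the unexposed row: 1690 − 155 = 1535.
So a = 823, b = 868, c = 155, d = 1535.
OR = (a·d)/(b·c) = (823 × 1535) / (868 × 155) = 1263305 / 134540 = 9.38981

9.39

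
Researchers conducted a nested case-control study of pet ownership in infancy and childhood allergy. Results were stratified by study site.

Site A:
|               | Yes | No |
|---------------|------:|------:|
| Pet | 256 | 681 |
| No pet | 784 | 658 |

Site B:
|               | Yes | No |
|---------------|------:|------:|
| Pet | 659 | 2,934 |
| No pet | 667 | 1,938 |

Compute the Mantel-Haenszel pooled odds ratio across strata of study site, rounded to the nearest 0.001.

0.513

OR_MH = Σ(aᵢdᵢ/nᵢ) / Σ(bᵢcᵢ/nᵢ), where nᵢ is the stratum total.
Stratum 1 (Site A): n = 2379; a·d/n = 256·658/2379 = 70.8062; b·c/n = 681·784/2379 = 224.4237
Stratum 2 (Site B): n = 6198; a·d/n = 659·1938/6198 = 206.0571; b·c/n = 2934·667/6198 = 315.7435
OR_MH = (70.8062 + 206.0571) / (224.4237 + 315.7435) = 276.8633 / 540.1672 = 0.51255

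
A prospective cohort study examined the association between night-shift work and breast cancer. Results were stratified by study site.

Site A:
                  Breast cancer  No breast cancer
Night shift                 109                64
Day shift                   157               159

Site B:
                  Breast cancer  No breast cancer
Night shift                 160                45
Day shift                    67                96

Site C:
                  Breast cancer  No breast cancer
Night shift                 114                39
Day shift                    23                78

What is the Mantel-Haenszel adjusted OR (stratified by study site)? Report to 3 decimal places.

3.476

OR_MH = Σ(aᵢdᵢ/nᵢ) / Σ(bᵢcᵢ/nᵢ), where nᵢ is the stratum total.
Stratum 1 (Site A): n = 489; a·d/n = 109·159/489 = 35.4417; b·c/n = 64·157/489 = 20.5481
Stratum 2 (Site B): n = 368; a·d/n = 160·96/368 = 41.7391; b·c/n = 45·67/368 = 8.1929
Stratum 3 (Site C): n = 254; a·d/n = 114·78/254 = 35.0079; b·c/n = 39·23/254 = 3.5315
OR_MH = (35.4417 + 41.7391 + 35.0079) / (20.5481 + 8.1929 + 3.5315) = 112.1887 / 32.2725 = 3.47630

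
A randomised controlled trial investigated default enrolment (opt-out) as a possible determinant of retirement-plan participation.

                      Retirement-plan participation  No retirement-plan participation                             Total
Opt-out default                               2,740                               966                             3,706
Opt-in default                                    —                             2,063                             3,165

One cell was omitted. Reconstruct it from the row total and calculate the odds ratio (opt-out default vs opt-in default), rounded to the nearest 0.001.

5.310

The missing cell is in the unexposed row: 3165 − 2063 = 1102.
So a = 2740, b = 966, c = 1102, d = 2063.
OR = (a·d)/(b·c) = (2740 × 2063) / (966 × 1102) = 5652620 / 1064532 = 5.30996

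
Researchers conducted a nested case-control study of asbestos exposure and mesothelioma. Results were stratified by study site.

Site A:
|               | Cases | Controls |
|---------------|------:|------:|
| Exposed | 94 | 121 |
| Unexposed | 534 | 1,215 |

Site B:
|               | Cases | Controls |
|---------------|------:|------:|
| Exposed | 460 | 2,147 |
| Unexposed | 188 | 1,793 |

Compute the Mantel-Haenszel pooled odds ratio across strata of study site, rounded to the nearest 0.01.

OR_MH = Σ(aᵢdᵢ/nᵢ) / Σ(bᵢcᵢ/nᵢ), where nᵢ is the stratum total.
Stratum 1 (Site A): n = 1964; a·d/n = 94·1215/1964 = 58.1517; b·c/n = 121·534/1964 = 32.8992
Stratum 2 (Site B): n = 4588; a·d/n = 460·1793/4588 = 179.7690; b·c/n = 2147·188/4588 = 87.9765
OR_MH = (58.1517 + 179.7690) / (32.8992 + 87.9765) = 237.9207 / 120.8756 = 1.96831

1.97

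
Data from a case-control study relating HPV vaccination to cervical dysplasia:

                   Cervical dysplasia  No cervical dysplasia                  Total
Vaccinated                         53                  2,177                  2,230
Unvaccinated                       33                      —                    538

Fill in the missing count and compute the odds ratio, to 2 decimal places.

0.37

The missing cell is in the unexposed row: 538 − 33 = 505.
So a = 53, b = 2177, c = 33, d = 505.
OR = (a·d)/(b·c) = (53 × 505) / (2177 × 33) = 26765 / 71841 = 0.37256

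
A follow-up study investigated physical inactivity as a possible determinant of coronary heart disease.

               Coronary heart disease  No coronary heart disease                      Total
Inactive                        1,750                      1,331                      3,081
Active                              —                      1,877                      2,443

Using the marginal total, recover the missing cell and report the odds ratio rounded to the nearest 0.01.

The missing cell is in the unexposed row: 2443 − 1877 = 566.
So a = 1750, b = 1331, c = 566, d = 1877.
OR = (a·d)/(b·c) = (1750 × 1877) / (1331 × 566) = 3284750 / 753346 = 4.36021

4.36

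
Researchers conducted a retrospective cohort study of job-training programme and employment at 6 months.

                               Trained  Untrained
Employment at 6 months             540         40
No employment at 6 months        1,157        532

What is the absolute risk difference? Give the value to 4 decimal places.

Reading the table with exposure as columns: a = 540 (Trained, case), b = 1157 (Trained, non-case), c = 40 (Untrained, case), d = 532.
Risk in exposed = 540/1697 = 0.318209; risk in unexposed = 40/572 = 0.069930.
Risk difference = 0.318209 − 0.069930 = 0.248279

0.2483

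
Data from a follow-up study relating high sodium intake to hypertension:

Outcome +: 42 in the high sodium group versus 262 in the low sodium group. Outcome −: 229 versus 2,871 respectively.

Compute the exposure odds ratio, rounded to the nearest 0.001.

From the description: a = 42, b = 229, c = 262, d = 2871.
OR = (a·d)/(b·c) = (42 × 2871) / (229 × 262) = 120582 / 59998 = 2.00977
The odds of hypertension are about 2.01 times as high in the high sodium group.

2.010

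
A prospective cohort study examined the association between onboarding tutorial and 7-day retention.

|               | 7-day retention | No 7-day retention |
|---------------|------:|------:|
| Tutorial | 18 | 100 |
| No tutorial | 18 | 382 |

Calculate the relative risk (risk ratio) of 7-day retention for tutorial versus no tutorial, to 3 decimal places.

3.390

Cells: a = 18, b = 100, c = 18, d = 382.
Risk in exposed = 18/118 = 0.15254; risk in unexposed = 18/400 = 0.04500.
RR = 0.15254 / 0.04500 = 3.38983
The risk among the exposed is 3.39 times that among the unexposed.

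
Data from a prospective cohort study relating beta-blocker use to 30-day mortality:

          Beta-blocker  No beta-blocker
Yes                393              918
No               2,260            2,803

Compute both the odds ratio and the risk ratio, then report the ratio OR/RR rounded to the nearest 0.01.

0.88

Reading the table with exposure as columns: a = 393 (Beta-blocker, case), b = 2260 (Beta-blocker, non-case), c = 918 (No beta-blocker, case), d = 2803.
OR = (393·2803)/(2260·918) = 1101579/2074680 = 0.53096
Risk in exposed = 393/2653 = 0.14813; risk in unexposed = 918/3721 = 0.24671; RR = 0.60044
OR/RR = 0.53096 / 0.60044 = 0.88428
The outcome is not rare, so the OR lies further from 1 than the RR.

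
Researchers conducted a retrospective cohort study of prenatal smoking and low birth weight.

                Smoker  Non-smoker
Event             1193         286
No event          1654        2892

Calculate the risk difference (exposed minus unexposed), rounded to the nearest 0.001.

0.329

Reading the table with exposure as columns: a = 1193 (Smoker, case), b = 1654 (Smoker, non-case), c = 286 (Non-smoker, case), d = 2892.
Risk in exposed = 1193/2847 = 0.419038; risk in unexposed = 286/3178 = 0.089994.
Risk difference = 0.419038 − 0.089994 = 0.329044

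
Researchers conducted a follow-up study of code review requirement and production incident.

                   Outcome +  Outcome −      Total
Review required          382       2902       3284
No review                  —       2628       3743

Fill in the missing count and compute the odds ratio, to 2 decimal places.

0.31

The missing cell is in the unexposed row: 3743 − 2628 = 1115.
So a = 382, b = 2902, c = 1115, d = 2628.
OR = (a·d)/(b·c) = (382 × 2628) / (2902 × 1115) = 1003896 / 3235730 = 0.31025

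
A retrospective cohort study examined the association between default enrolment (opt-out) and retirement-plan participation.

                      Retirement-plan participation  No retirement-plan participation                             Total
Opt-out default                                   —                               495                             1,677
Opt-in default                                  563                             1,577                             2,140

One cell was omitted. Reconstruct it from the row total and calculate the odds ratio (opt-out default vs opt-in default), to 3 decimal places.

The missing cell is in the exposed row: 1677 − 495 = 1182.
So a = 1182, b = 495, c = 563, d = 1577.
OR = (a·d)/(b·c) = (1182 × 1577) / (495 × 563) = 1864014 / 278685 = 6.68861

6.689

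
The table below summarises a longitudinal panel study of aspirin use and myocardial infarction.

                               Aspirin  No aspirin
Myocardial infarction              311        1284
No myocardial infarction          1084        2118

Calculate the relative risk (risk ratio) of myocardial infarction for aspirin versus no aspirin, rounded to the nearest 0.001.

0.591

Reading the table with exposure as columns: a = 311 (Aspirin, case), b = 1084 (Aspirin, non-case), c = 1284 (No aspirin, case), d = 2118.
Risk in exposed = 311/1395 = 0.22294; risk in unexposed = 1284/3402 = 0.37743.
RR = 0.22294 / 0.37743 = 0.59068
The risk is 41% lower among the exposed than among the unexposed.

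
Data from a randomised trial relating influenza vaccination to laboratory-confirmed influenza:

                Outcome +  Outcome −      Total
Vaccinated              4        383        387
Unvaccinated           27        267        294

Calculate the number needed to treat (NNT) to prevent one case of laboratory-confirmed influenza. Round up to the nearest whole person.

13

Risk in treated group = 4/387 = 0.01034; risk in control = 27/294 = 0.09184.
Absolute risk reduction = 0.09184 − 0.01034 = 0.08150
NNT = 1 / ARR = 1 / 0.08150 = 12.270 → round up → 13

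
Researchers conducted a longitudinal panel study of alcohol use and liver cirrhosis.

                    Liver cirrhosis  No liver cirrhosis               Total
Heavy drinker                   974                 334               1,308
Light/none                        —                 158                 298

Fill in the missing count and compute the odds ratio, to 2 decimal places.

The missing cell is in the unexposed row: 298 − 158 = 140.
So a = 974, b = 334, c = 140, d = 158.
OR = (a·d)/(b·c) = (974 × 158) / (334 × 140) = 153892 / 46760 = 3.29110

3.29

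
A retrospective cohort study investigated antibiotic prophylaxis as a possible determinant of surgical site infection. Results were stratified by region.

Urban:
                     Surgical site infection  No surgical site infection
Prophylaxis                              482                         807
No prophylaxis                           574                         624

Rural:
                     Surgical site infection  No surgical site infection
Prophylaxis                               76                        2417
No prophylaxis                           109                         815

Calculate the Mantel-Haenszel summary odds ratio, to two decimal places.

0.53

OR_MH = Σ(aᵢdᵢ/nᵢ) / Σ(bᵢcᵢ/nᵢ), where nᵢ is the stratum total.
Stratum 1 (Urban): n = 2487; a·d/n = 482·624/2487 = 120.9361; b·c/n = 807·574/2487 = 186.2557
Stratum 2 (Rural): n = 3417; a·d/n = 76·815/3417 = 18.1270; b·c/n = 2417·109/3417 = 77.1007
OR_MH = (120.9361 + 18.1270) / (186.2557 + 77.1007) = 139.0631 / 263.3564 = 0.52804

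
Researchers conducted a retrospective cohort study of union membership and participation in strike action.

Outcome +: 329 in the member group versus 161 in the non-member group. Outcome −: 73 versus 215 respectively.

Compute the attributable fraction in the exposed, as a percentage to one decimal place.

From the description: a = 329, b = 73, c = 161, d = 215.
Risk in exposed = 329/402 = 0.81841; risk in unexposed = 161/376 = 0.42819.
RR = 0.81841/0.42819 = 1.91131
AR% = (RR − 1)/RR × 100 = (1.91131 − 1)/1.91131 × 100 = 47.6799%

47.7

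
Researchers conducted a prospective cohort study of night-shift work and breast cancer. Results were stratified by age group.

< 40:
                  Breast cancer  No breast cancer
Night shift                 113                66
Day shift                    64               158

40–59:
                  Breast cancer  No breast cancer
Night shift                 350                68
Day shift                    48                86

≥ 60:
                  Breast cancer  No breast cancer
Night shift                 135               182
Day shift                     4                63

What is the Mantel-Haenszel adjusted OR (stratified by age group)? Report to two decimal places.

OR_MH = Σ(aᵢdᵢ/nᵢ) / Σ(bᵢcᵢ/nᵢ), where nᵢ is the stratum total.
Stratum 1 (< 40): n = 401; a·d/n = 113·158/401 = 44.5237; b·c/n = 66·64/401 = 10.5337
Stratum 2 (40–59): n = 552; a·d/n = 350·86/552 = 54.5290; b·c/n = 68·48/552 = 5.9130
Stratum 3 (≥ 60): n = 384; a·d/n = 135·63/384 = 22.1484; b·c/n = 182·4/384 = 1.8958
OR_MH = (44.5237 + 54.5290 + 22.1484) / (10.5337 + 5.9130 + 1.8958) = 121.2011 / 18.3425 = 6.60765

6.61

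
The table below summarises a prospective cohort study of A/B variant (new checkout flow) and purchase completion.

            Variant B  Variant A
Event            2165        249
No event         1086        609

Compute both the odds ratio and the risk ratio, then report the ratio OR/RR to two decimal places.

2.12

Reading the table with exposure as columns: a = 2165 (Variant B, case), b = 1086 (Variant B, non-case), c = 249 (Variant A, case), d = 609.
OR = (2165·609)/(1086·249) = 1318485/270414 = 4.87580
Risk in exposed = 2165/3251 = 0.66595; risk in unexposed = 249/858 = 0.29021; RR = 2.29472
OR/RR = 4.87580 / 2.29472 = 2.12480
The outcome is not rare, so the OR lies further from 1 than the RR.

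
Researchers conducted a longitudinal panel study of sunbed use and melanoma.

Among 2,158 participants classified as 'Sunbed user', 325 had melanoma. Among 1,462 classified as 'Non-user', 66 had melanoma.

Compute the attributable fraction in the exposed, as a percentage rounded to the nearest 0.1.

From the description: a = 325, b = 1833, c = 66, d = 1396.
Risk in exposed = 325/2158 = 0.15060; risk in unexposed = 66/1462 = 0.04514.
RR = 0.15060/0.04514 = 3.33607
AR% = (RR − 1)/RR × 100 = (3.33607 − 1)/3.33607 × 100 = 70.0246%

70.0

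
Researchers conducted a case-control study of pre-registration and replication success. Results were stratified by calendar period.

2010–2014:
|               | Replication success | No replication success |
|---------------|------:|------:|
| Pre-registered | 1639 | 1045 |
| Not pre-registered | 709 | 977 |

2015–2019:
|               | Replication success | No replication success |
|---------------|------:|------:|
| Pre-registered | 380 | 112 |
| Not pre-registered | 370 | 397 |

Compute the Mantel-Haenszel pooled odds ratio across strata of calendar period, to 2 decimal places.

2.40

OR_MH = Σ(aᵢdᵢ/nᵢ) / Σ(bᵢcᵢ/nᵢ), where nᵢ is the stratum total.
Stratum 1 (2010–2014): n = 4370; a·d/n = 1639·977/4370 = 366.4309; b·c/n = 1045·709/4370 = 169.5435
Stratum 2 (2015–2019): n = 1259; a·d/n = 380·397/1259 = 119.8253; b·c/n = 112·370/1259 = 32.9150
OR_MH = (366.4309 + 119.8253) / (169.5435 + 32.9150) = 486.2562 / 202.4585 = 2.40176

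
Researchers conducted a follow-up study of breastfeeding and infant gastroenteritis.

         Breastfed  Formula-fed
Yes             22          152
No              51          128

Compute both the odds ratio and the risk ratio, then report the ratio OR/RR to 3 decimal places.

Reading the table with exposure as columns: a = 22 (Breastfed, case), b = 51 (Breastfed, non-case), c = 152 (Formula-fed, case), d = 128.
OR = (22·128)/(51·152) = 2816/7752 = 0.36326
Risk in exposed = 22/73 = 0.30137; risk in unexposed = 152/280 = 0.54286; RR = 0.55516
OR/RR = 0.36326 / 0.55516 = 0.65434
The outcome is not rare, so the OR lies further from 1 than the RR.

0.654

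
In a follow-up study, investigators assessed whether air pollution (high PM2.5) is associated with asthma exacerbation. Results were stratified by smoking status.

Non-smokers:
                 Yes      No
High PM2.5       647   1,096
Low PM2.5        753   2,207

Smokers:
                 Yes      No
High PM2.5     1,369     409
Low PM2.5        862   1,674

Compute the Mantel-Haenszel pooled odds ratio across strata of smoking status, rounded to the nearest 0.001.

3.246

OR_MH = Σ(aᵢdᵢ/nᵢ) / Σ(bᵢcᵢ/nᵢ), where nᵢ is the stratum total.
Stratum 1 (Non-smokers): n = 4703; a·d/n = 647·2207/4703 = 303.6209; b·c/n = 1096·753/4703 = 175.4812
Stratum 2 (Smokers): n = 4314; a·d/n = 1369·1674/4314 = 531.2253; b·c/n = 409·862/4314 = 81.7242
OR_MH = (303.6209 + 531.2253) / (175.4812 + 81.7242) = 834.8462 / 257.2053 = 3.24584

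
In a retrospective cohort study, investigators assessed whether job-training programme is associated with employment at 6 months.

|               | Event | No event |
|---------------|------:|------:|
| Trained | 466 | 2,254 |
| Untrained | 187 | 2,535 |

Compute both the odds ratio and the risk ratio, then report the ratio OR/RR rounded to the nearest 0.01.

1.12

Cells: a = 466, b = 2254, c = 187, d = 2535.
OR = (466·2535)/(2254·187) = 1181310/421498 = 2.80265
Risk in exposed = 466/2720 = 0.17132; risk in unexposed = 187/2722 = 0.06870; RR = 2.49381
OR/RR = 2.80265 / 2.49381 = 1.12384
The outcome is not rare, so the OR lies further from 1 than the RR.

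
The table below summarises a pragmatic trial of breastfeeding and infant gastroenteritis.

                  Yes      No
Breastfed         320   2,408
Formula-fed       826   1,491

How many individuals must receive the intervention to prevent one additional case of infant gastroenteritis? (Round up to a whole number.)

Risk in treated group = 320/2728 = 0.11730; risk in control = 826/2317 = 0.35650.
Absolute risk reduction = 0.35650 − 0.11730 = 0.23919
NNT = 1 / ARR = 1 / 0.23919 = 4.181 → round up → 5

5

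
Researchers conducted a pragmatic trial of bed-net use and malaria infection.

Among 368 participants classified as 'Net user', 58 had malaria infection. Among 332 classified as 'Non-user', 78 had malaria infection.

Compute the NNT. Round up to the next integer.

Risk in treated group = 58/368 = 0.15761; risk in control = 78/332 = 0.23494.
Absolute risk reduction = 0.23494 − 0.15761 = 0.07733
NNT = 1 / ARR = 1 / 0.07733 = 12.931 → round up → 13

13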